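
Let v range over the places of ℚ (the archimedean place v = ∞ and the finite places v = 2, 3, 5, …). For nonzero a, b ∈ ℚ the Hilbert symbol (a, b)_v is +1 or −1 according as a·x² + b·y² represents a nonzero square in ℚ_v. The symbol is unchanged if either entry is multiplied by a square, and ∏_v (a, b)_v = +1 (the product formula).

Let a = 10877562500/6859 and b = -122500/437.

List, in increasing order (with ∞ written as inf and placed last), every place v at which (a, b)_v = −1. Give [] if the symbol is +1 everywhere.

(a, b) ≡ (6251, -437) mod (ℚ^×)²; places V = {2, 5, 7, 19, 23, 47, ∞}.
(a,b)_2: α=2, β=2; u≡3, v≡3 (mod 8); ε(u)ε(v)=1·1, αω(v)=2·1, βω(u)=2·1; sum ≡ 1  ⇒  -1.
(a,b)_19: α=-3, u≡9; β=-1, v≡3 (mod 19); (9|19)=+1, (3|19)=-1; sign (−1)^1·+1^-1·-1^-3 = +1.
(a,b)_∞: sgn(6251)=+, sgn(-437)=−, so +1.
(a,b)_47: α=1, u≡45; β=0, v≡39 (mod 47); (45|47)=-1, (39|47)=-1; sign (−1)^0·-1^0·-1^1 = -1.
(a,b)_5: α=6, u≡1; β=4, v≡2 (mod 5); (1|5)=+1, (2|5)=-1; sign (−1)^0·+1^4·-1^6 = +1.
(a,b)_23: α=2, u≡8; β=-1, v≡12 (mod 23); (8|23)=+1, (12|23)=+1; sign (−1)^0·+1^-1·+1^2 = +1.
(a,b)_7: α=1, u≡4; β=2, v≡2 (mod 7); (4|7)=+1, (2|7)=+1; sign (−1)^0·+1^2·+1^1 = +1.
|Ram(6251, -437)| = 2, even; anisotropic at {2, 47}.

[2, 47]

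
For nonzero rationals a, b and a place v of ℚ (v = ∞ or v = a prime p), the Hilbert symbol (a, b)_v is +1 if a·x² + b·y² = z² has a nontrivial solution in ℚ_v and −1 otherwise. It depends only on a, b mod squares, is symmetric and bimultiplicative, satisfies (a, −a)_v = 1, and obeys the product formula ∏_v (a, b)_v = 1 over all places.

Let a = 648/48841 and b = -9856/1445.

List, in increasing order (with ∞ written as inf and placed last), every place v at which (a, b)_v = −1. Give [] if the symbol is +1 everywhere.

[5, 11]

(a, b) ≡ (2, -770) mod (ℚ^×)²; places V = {2, 3, 5, 7, 11, 13, 17, ∞}.
(a,b)_3: α=4, u≡2; β=0, v≡1 (mod 3); (2|3)=-1, (1|3)=+1; sign (−1)^0·-1^0·+1^4 = +1.
(a,b)_11: α=0, u≡10; β=1, v≡7 (mod 11); (10|11)=-1, (7|11)=-1; sign (−1)^0·-1^1·-1^0 = -1.
(a,b)_13: α=-2, u≡8; β=0, v≡12 (mod 13); (8|13)=-1, (12|13)=+1; sign (−1)^0·-1^0·+1^-2 = +1.
(a,b)_2: α=3, β=7; u≡1, v≡7 (mod 8); ε(u)ε(v)=0·1, αω(v)=3·0, βω(u)=7·0; sum ≡ 0  ⇒  +1.
(a,b)_17: α=-2, u≡15; β=-2, v≡11 (mod 17); (15|17)=+1, (11|17)=-1; sign (−1)^0·+1^-2·-1^-2 = +1.
(a,b)_5: α=0, u≡3; β=-1, v≡1 (mod 5); (3|5)=-1, (1|5)=+1; sign (−1)^0·-1^-1·+1^0 = -1.
(a,b)_∞: sgn(2)=+, sgn(-770)=−, so +1.
(a,b)_7: α=0, u≡2; β=1, v≡2 (mod 7); (2|7)=+1, (2|7)=+1; sign (−1)^0·+1^1·+1^0 = +1.
|Ram(2, -770)| = 2, even; anisotropic at {5, 11}.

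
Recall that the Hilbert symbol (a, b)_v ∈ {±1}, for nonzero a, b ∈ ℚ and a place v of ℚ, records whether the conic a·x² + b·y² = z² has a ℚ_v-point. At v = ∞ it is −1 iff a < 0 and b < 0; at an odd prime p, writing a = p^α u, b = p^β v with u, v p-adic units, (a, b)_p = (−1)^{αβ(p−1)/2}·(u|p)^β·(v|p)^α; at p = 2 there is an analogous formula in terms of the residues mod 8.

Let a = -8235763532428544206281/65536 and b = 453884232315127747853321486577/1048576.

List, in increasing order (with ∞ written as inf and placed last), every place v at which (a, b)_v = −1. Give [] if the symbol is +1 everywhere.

Mod squares: a ≡ -41, b ≡ 3429937. Check v ∈ {∞, 2, 3, 7, 11, 17, 19, 37, 41}.
v=2: v_2(a)=-16, v_2(b)=-20; units ≡ 7, 1 (mod 8); ε·ε+αω+βω = 1·0+-16·0+-20·0 ≡ 0  ⇒  (a,b)_2 = +1.
v=41: a=41^1·(≡18), b=41^1·(≡34) mod 41; (18|41)=+1, (34|41)=-1; (−1)^{1·1·20}·(+1)^1·(-1)^1 = -1.
v=37: a=37^2·(≡7), b=37^3·(≡26) mod 37; (7|37)=+1, (26|37)=+1; (−1)^{2·3·18}·(+1)^3·(+1)^2 = +1.
v=7: a=7^0·(≡1), b=7^3·(≡6) mod 7; (1|7)=+1, (6|7)=-1; (−1)^{0·3·3}·(+1)^3·(-1)^0 = +1.
v=19: a=19^2·(≡17), b=19^3·(≡6) mod 19; (17|19)=+1, (6|19)=+1; (−1)^{2·3·9}·(+1)^3·(+1)^2 = +1.
v=11: a=11^8·(≡5), b=11^10·(≡5) mod 11; (5|11)=+1, (5|11)=+1; (−1)^{8·10·5}·(+1)^10·(+1)^8 = +1.
v=∞: -41 < 0 and 3429937 > 0  ⇒  (a,b)_∞ = +1.
v=17: a=17^2·(≡3), b=17^3·(≡12) mod 17; (3|17)=-1, (12|17)=-1; (−1)^{2·3·8}·(-1)^3·(-1)^2 = -1.
v=3: a=3^8·(≡1), b=3^6·(≡1) mod 3; (1|3)=+1, (1|3)=+1; (−1)^{8·6·1}·(+1)^6·(+1)^8 = +1.
|Ram(-41, 3429937)| = 2, even; anisotropic at {17, 41}.

[17, 41]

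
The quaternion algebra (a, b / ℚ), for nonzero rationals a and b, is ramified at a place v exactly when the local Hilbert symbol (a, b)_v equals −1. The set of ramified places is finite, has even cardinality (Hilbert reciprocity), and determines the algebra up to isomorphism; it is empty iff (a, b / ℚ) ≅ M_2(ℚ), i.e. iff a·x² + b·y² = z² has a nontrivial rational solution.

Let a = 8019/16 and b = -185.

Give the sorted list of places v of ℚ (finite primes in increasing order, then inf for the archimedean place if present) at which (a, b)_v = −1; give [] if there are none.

[2, 11]

Mod squares: a ≡ 11, b ≡ -185. Check v ∈ {∞, 2, 3, 5, 11, 37}.
v=3: a=3^6·(≡2), b=3^0·(≡1) mod 3; (2|3)=-1, (1|3)=+1; (−1)^{6·0·1}·(-1)^0·(+1)^6 = +1.
v=2: v_2(a)=-4, v_2(b)=0; units ≡ 3, 7 (mod 8); ε·ε+αω+βω = 1·1+-4·0+0·1 ≡ 1  ⇒  (a,b)_2 = -1.
v=11: a=11^1·(≡5), b=11^0·(≡2) mod 11; (5|11)=+1, (2|11)=-1; (−1)^{1·0·5}·(+1)^0·(-1)^1 = -1.
v=37: a=37^0·(≡4), b=37^1·(≡32) mod 37; (4|37)=+1, (32|37)=-1; (−1)^{0·1·18}·(+1)^1·(-1)^0 = +1.
v=5: a=5^0·(≡4), b=5^1·(≡3) mod 5; (4|5)=+1, (3|5)=-1; (−1)^{0·1·2}·(+1)^1·(-1)^0 = +1.
v=∞: 11 > 0 and -185 < 0  ⇒  (a,b)_∞ = +1.
Ram(11, -185) = {2, 11}; no ℚ_2-point on the conic.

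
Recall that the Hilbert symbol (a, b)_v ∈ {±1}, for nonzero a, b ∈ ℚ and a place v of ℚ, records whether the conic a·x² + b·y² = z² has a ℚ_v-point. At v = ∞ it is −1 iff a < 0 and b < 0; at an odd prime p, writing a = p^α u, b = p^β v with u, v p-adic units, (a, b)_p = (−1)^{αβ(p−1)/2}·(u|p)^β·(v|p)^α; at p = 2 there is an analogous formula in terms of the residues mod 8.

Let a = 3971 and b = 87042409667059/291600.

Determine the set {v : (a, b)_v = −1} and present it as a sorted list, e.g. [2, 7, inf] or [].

Mod squares: a ≡ 11, b ≡ 19. Check v ∈ {∞, 2, 3, 5, 7, 11, 19}.
v=19: a=19^2·(≡11), b=19^5·(≡11) mod 19; (11|19)=+1, (11|19)=+1; (−1)^{2·5·9}·(+1)^5·(+1)^2 = +1.
v=∞: 11 > 0 and 19 > 0  ⇒  (a,b)_∞ = +1.
v=7: a=7^0·(≡2), b=7^4·(≡5) mod 7; (2|7)=+1, (5|7)=-1; (−1)^{0·4·3}·(+1)^4·(-1)^0 = +1.
v=11: a=11^1·(≡9), b=11^4·(≡8) mod 11; (9|11)=+1, (8|11)=-1; (−1)^{1·4·5}·(+1)^4·(-1)^1 = -1.
v=5: a=5^0·(≡1), b=5^-2·(≡1) mod 5; (1|5)=+1, (1|5)=+1; (−1)^{0·-2·2}·(+1)^-2·(+1)^0 = +1.
v=3: a=3^0·(≡2), b=3^-6·(≡1) mod 3; (2|3)=-1, (1|3)=+1; (−1)^{0·-6·1}·(-1)^-6·(+1)^0 = +1.
v=2: v_2(a)=0, v_2(b)=-4; units ≡ 3, 3 (mod 8); ε·ε+αω+βω = 1·1+0·1+-4·1 ≡ 1  ⇒  (a,b)_2 = -1.
(11, 19 / ℚ) ramifies at {2, 11}: a division algebra.

[2, 11]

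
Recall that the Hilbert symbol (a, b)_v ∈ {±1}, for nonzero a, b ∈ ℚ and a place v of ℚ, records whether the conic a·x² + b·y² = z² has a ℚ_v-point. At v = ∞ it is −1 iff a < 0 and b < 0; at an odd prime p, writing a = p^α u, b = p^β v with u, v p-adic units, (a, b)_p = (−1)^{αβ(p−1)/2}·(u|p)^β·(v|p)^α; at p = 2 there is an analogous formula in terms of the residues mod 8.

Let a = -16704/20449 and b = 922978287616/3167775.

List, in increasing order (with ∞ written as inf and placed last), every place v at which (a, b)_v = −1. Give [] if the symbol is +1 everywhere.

[17, 29]

Mod squares: a ≡ -29, b ≡ 11209341. Check v ∈ {∞, 2, 3, 5, 7, 11, 13, 17, 19, 29, 53}.
v=5: a=5^0·(≡4), b=5^-2·(≡1) mod 5; (4|5)=+1, (1|5)=+1; (−1)^{0·-2·2}·(+1)^-2·(+1)^0 = +1.
v=19: a=19^0·(≡7), b=19^-2·(≡4) mod 19; (7|19)=+1, (4|19)=+1; (−1)^{0·-2·9}·(+1)^-2·(+1)^0 = +1.
v=7: a=7^0·(≡6), b=7^2·(≡6) mod 7; (6|7)=-1, (6|7)=-1; (−1)^{0·2·3}·(-1)^2·(-1)^0 = +1.
v=11: a=11^-2·(≡4), b=11^1·(≡8) mod 11; (4|11)=+1, (8|11)=-1; (−1)^{-2·1·5}·(+1)^1·(-1)^-2 = +1.
v=53: a=53^0·(≡1), b=53^1·(≡12) mod 53; (1|53)=+1, (12|53)=-1; (−1)^{0·1·26}·(+1)^1·(-1)^0 = +1.
v=13: a=13^-2·(≡10), b=13^-1·(≡7) mod 13; (10|13)=+1, (7|13)=-1; (−1)^{-2·-1·6}·(+1)^-1·(-1)^-2 = +1.
v=29: a=29^1·(≡1), b=29^1·(≡15) mod 29; (1|29)=+1, (15|29)=-1; (−1)^{1·1·14}·(+1)^1·(-1)^1 = -1.
v=17: a=17^0·(≡5), b=17^1·(≡7) mod 17; (5|17)=-1, (7|17)=-1; (−1)^{0·1·8}·(-1)^1·(-1)^0 = -1.
v=2: v_2(a)=6, v_2(b)=16; units ≡ 3, 5 (mod 8); ε·ε+αω+βω = 1·0+6·1+16·1 ≡ 0  ⇒  (a,b)_2 = +1.
v=3: a=3^2·(≡1), b=3^-3·(≡1) mod 3; (1|3)=+1, (1|3)=+1; (−1)^{2·-3·1}·(+1)^-3·(+1)^2 = +1.
v=∞: -29 < 0 and 11209341 > 0  ⇒  (a,b)_∞ = +1.
(-29, 11209341 / ℚ) ramifies at {17, 29}: a division algebra.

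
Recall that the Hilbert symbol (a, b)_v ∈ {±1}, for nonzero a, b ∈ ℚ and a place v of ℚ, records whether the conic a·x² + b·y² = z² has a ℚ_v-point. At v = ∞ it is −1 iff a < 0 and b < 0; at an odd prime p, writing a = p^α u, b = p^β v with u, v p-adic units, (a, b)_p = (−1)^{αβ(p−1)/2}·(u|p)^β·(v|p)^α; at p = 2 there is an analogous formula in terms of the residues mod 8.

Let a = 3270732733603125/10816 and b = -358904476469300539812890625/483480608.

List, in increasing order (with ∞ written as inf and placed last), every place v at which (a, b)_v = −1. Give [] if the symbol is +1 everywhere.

[2, 5, 11, 29]

(a, b) ≡ (19285, -418) mod (ℚ^×)²; places V = {2, 3, 5, 7, 11, 13, 17, 19, 23, 29, ∞}.
(a,b)_2: α=-6, β=-5; u≡5, v≡7 (mod 8); ε(u)ε(v)=0·1, αω(v)=-6·0, βω(u)=-5·1; sum ≡ 1  ⇒  -1.
(a,b)_29: α=1, u≡3; β=2, v≡14 (mod 29); (3|29)=-1, (14|29)=-1; sign (−1)^0·-1^2·-1^1 = -1.
(a,b)_11: α=0, u≡7; β=3, v≡6 (mod 11); (7|11)=-1, (6|11)=-1; sign (−1)^0·-1^3·-1^0 = -1.
(a,b)_3: α=2, u≡1; β=4, v≡2 (mod 3); (1|3)=+1, (2|3)=-1; sign (−1)^0·+1^4·-1^2 = +1.
(a,b)_23: α=0, u≡7; β=-2, v≡5 (mod 23); (7|23)=-1, (5|23)=-1; sign (−1)^0·-1^-2·-1^0 = +1.
(a,b)_13: α=-2, u≡2; β=-4, v≡5 (mod 13); (2|13)=-1, (5|13)=-1; sign (−1)^0·-1^-4·-1^-2 = +1.
(a,b)_7: α=1, u≡4; β=2, v≡2 (mod 7); (4|7)=+1, (2|7)=+1; sign (−1)^0·+1^2·+1^1 = +1.
(a,b)_5: α=5, u≡3; β=8, v≡3 (mod 5); (3|5)=-1, (3|5)=-1; sign (−1)^0·-1^8·-1^5 = -1.
(a,b)_19: α=3, u≡18; β=5, v≡11 (mod 19); (18|19)=-1, (11|19)=+1; sign (−1)^1·-1^5·+1^3 = +1.
(a,b)_∞: sgn(19285)=+, sgn(-418)=−, so +1.
(a,b)_17: α=4, u≡3; β=4, v≡7 (mod 17); (3|17)=-1, (7|17)=-1; sign (−1)^0·-1^4·-1^4 = +1.
(19285, -418 / ℚ) ramifies at {2, 5, 11, 29}: a division algebra.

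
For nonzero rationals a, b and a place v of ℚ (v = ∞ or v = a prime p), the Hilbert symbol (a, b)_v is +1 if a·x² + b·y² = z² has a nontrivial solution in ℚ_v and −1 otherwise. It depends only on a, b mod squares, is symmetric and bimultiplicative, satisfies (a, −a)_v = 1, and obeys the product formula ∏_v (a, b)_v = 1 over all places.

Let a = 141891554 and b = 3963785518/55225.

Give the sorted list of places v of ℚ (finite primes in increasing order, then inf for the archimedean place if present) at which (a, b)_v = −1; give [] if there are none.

Mod squares: a ≡ 5474, b ≡ 238. Check v ∈ {∞, 2, 5, 7, 11, 17, 23, 47, 53}.
v=∞: 5474 > 0 and 238 > 0  ⇒  (a,b)_∞ = +1.
v=17: a=17^1·(≡4), b=17^1·(≡11) mod 17; (4|17)=+1, (11|17)=-1; (−1)^{1·1·8}·(+1)^1·(-1)^1 = -1.
v=53: a=53^0·(≡7), b=53^2·(≡23) mod 53; (7|53)=+1, (23|53)=-1; (−1)^{0·2·26}·(+1)^2·(-1)^0 = +1.
v=47: a=47^0·(≡11), b=47^-2·(≡34) mod 47; (11|47)=-1, (34|47)=+1; (−1)^{0·-2·23}·(-1)^-2·(+1)^0 = +1.
v=7: a=7^3·(≡6), b=7^3·(≡5) mod 7; (6|7)=-1, (5|7)=-1; (−1)^{3·3·3}·(-1)^3·(-1)^3 = -1.
v=2: v_2(a)=1, v_2(b)=1; units ≡ 1, 7 (mod 8); ε·ε+αω+βω = 0·1+1·0+1·0 ≡ 0  ⇒  (a,b)_2 = +1.
v=23: a=23^3·(≡1), b=23^0·(≡9) mod 23; (1|23)=+1, (9|23)=+1; (−1)^{3·0·11}·(+1)^0·(+1)^3 = +1.
v=11: a=11^0·(≡2), b=11^2·(≡6) mod 11; (2|11)=-1, (6|11)=-1; (−1)^{0·2·5}·(-1)^2·(-1)^0 = +1.
v=5: a=5^0·(≡4), b=5^-2·(≡2) mod 5; (4|5)=+1, (2|5)=-1; (−1)^{0·-2·2}·(+1)^-2·(-1)^0 = +1.
Ram(5474, 238) = {7, 17}; no ℚ_7-point on the conic.

[7, 17]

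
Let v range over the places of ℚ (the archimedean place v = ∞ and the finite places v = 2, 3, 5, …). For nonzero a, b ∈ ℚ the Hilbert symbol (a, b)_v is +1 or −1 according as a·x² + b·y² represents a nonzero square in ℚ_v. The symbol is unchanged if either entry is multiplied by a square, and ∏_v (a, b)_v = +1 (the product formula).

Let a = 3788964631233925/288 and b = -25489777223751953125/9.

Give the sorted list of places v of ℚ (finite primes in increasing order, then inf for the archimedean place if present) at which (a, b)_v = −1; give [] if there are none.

Mod squares: a ≡ 26, b ≡ -650845. Check v ∈ {∞, 2, 3, 5, 11, 13, 17, 19, 31}.
v=13: a=13^1·(≡5), b=13^1·(≡11) mod 13; (5|13)=-1, (11|13)=-1; (−1)^{1·1·6}·(-1)^1·(-1)^1 = +1.
v=31: a=31^4·(≡23), b=31^3·(≡23) mod 31; (23|31)=-1, (23|31)=-1; (−1)^{4·3·15}·(-1)^3·(-1)^4 = -1.
v=5: a=5^2·(≡4), b=5^9·(≡1) mod 5; (4|5)=+1, (1|5)=+1; (−1)^{2·9·2}·(+1)^9·(+1)^2 = +1.
v=∞: 26 > 0 and -650845 < 0  ⇒  (a,b)_∞ = +1.
v=2: v_2(a)=-5, v_2(b)=0; units ≡ 5, 3 (mod 8); ε·ε+αω+βω = 0·1+-5·1+0·1 ≡ 1  ⇒  (a,b)_2 = -1.
v=11: a=11^2·(≡9), b=11^0·(≡1) mod 11; (9|11)=+1, (1|11)=+1; (−1)^{2·0·5}·(+1)^0·(+1)^2 = +1.
v=3: a=3^-2·(≡2), b=3^-2·(≡2) mod 3; (2|3)=-1, (2|3)=-1; (−1)^{-2·-2·1}·(-1)^-2·(-1)^-2 = +1.
v=17: a=17^2·(≡13), b=17^3·(≡4) mod 17; (13|17)=+1, (4|17)=+1; (−1)^{2·3·8}·(+1)^3·(+1)^2 = +1.
v=19: a=19^2·(≡4), b=19^3·(≡18) mod 19; (4|19)=+1, (18|19)=-1; (−1)^{2·3·9}·(+1)^3·(-1)^2 = +1.
Ram(26, -650845) = {2, 31}; no ℚ_2-point on the conic.

[2, 31]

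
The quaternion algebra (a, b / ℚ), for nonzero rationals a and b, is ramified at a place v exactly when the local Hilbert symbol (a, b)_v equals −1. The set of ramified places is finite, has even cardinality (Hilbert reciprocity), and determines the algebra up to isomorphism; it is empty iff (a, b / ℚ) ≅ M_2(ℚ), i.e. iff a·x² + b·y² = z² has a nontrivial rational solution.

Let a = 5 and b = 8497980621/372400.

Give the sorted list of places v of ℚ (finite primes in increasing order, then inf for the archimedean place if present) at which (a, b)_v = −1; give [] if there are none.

Mod squares: a ≡ 5, b ≡ 4199. Check v ∈ {∞, 2, 3, 5, 7, 13, 17, 19, 53}.
v=5: a=5^1·(≡1), b=5^-2·(≡1) mod 5; (1|5)=+1, (1|5)=+1; (−1)^{1·-2·2}·(+1)^-2·(+1)^1 = +1.
v=3: a=3^0·(≡2), b=3^4·(≡2) mod 3; (2|3)=-1, (2|3)=-1; (−1)^{0·4·1}·(-1)^4·(-1)^0 = +1.
v=13: a=13^0·(≡5), b=13^3·(≡6) mod 13; (5|13)=-1, (6|13)=-1; (−1)^{0·3·6}·(-1)^3·(-1)^0 = -1.
v=7: a=7^0·(≡5), b=7^-2·(≡5) mod 7; (5|7)=-1, (5|7)=-1; (−1)^{0·-2·3}·(-1)^-2·(-1)^0 = +1.
v=2: v_2(a)=0, v_2(b)=-4; units ≡ 5, 7 (mod 8); ε·ε+αω+βω = 0·1+0·0+-4·1 ≡ 0  ⇒  (a,b)_2 = +1.
v=∞: 5 > 0 and 4199 > 0  ⇒  (a,b)_∞ = +1.
v=19: a=19^0·(≡5), b=19^-1·(≡12) mod 19; (5|19)=+1, (12|19)=-1; (−1)^{0·-1·9}·(+1)^-1·(-1)^0 = +1.
v=53: a=53^0·(≡5), b=53^2·(≡23) mod 53; (5|53)=-1, (23|53)=-1; (−1)^{0·2·26}·(-1)^2·(-1)^0 = +1.
v=17: a=17^0·(≡5), b=17^1·(≡15) mod 17; (5|17)=-1, (15|17)=+1; (−1)^{0·1·8}·(-1)^1·(+1)^0 = -1.
(5, 4199 / ℚ) ramifies at {13, 17}: a division algebra.

[13, 17]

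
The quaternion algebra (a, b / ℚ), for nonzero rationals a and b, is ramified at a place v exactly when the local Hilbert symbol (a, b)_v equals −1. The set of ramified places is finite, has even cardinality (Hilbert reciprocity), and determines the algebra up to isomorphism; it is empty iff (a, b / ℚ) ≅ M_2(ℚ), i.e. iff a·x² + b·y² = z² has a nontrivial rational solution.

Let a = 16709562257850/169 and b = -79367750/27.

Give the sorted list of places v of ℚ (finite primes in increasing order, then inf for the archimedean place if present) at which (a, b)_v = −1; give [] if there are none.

[2, 3, 7, 11]

Mod squares: a ≡ 266, b ≡ -194370. Check v ∈ {∞, 2, 3, 5, 7, 11, 13, 19, 31}.
v=∞: 266 > 0 and -194370 < 0  ⇒  (a,b)_∞ = +1.
v=7: a=7^5·(≡5), b=7^2·(≡6) mod 7; (5|7)=-1, (6|7)=-1; (−1)^{5·2·3}·(-1)^2·(-1)^5 = -1.
v=2: v_2(a)=1, v_2(b)=1; units ≡ 5, 7 (mod 8); ε·ε+αω+βω = 0·1+1·0+1·1 ≡ 1  ⇒  (a,b)_2 = -1.
v=13: a=13^-2·(≡7), b=13^0·(≡6) mod 13; (7|13)=-1, (6|13)=-1; (−1)^{-2·0·6}·(-1)^0·(-1)^-2 = +1.
v=3: a=3^2·(≡2), b=3^-3·(≡1) mod 3; (2|3)=-1, (1|3)=+1; (−1)^{2·-3·1}·(-1)^-3·(+1)^2 = -1.
v=19: a=19^1·(≡14), b=19^1·(≡16) mod 19; (14|19)=-1, (16|19)=+1; (−1)^{1·1·9}·(-1)^1·(+1)^1 = +1.
v=31: a=31^2·(≡2), b=31^1·(≡21) mod 31; (2|31)=+1, (21|31)=-1; (−1)^{2·1·15}·(+1)^1·(-1)^2 = +1.
v=5: a=5^2·(≡1), b=5^3·(≡4) mod 5; (1|5)=+1, (4|5)=+1; (−1)^{2·3·2}·(+1)^3·(+1)^2 = +1.
v=11: a=11^2·(≡8), b=11^1·(≡7) mod 11; (8|11)=-1, (7|11)=-1; (−1)^{2·1·5}·(-1)^1·(-1)^2 = -1.
|Ram(266, -194370)| = 4, even; anisotropic at {2, 3, 7, 11}.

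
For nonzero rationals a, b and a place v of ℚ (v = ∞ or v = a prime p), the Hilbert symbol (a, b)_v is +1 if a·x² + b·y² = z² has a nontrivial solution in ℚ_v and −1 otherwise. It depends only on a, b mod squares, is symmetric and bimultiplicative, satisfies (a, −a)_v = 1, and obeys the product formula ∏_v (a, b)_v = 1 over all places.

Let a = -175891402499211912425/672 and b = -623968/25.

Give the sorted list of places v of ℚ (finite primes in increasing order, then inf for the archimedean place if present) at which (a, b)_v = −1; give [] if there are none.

(a, b) ≡ (-6683754, -38998) mod (ℚ^×)²; places V = {2, 3, 5, 7, 11, 17, 23, 31, 37, ∞}.
(a,b)_31: α=4, u≡20; β=1, v≡17 (mod 31); (20|31)=+1, (17|31)=-1; sign (−1)^0·+1^1·-1^4 = +1.
(a,b)_17: α=3, u≡7; β=1, v≡2 (mod 17); (7|17)=-1, (2|17)=+1; sign (−1)^0·-1^1·+1^3 = -1.
(a,b)_23: α=1, u≡19; β=0, v≡11 (mod 23); (19|23)=-1, (11|23)=-1; sign (−1)^0·-1^0·-1^1 = -1.
(a,b)_11: α=3, u≡1; β=0, v≡6 (mod 11); (1|11)=+1, (6|11)=-1; sign (−1)^0·+1^0·-1^3 = -1.
(a,b)_7: α=-1, u≡5; β=0, v≡3 (mod 7); (5|7)=-1, (3|7)=-1; sign (−1)^0·-1^0·-1^-1 = -1.
(a,b)_3: α=-1, u≡2; β=0, v≡2 (mod 3); (2|3)=-1, (2|3)=-1; sign (−1)^0·-1^0·-1^-1 = -1.
(a,b)_37: α=3, u≡35; β=1, v≡24 (mod 37); (35|37)=-1, (24|37)=-1; sign (−1)^0·-1^1·-1^3 = +1.
(a,b)_∞: sgn(-6683754)=−, sgn(-38998)=−, so -1.
(a,b)_5: α=2, u≡4; β=-2, v≡2 (mod 5); (4|5)=+1, (2|5)=-1; sign (−1)^0·+1^-2·-1^2 = +1.
(a,b)_2: α=-5, β=5; u≡3, v≡5 (mod 8); ε(u)ε(v)=1·0, αω(v)=-5·1, βω(u)=5·1; sum ≡ 0  ⇒  +1.
Ram(-6683754, -38998) = {3, 7, 11, 17, 23, ∞}; no ℚ_3-point on the conic.

[3, 7, 11, 17, 23, inf]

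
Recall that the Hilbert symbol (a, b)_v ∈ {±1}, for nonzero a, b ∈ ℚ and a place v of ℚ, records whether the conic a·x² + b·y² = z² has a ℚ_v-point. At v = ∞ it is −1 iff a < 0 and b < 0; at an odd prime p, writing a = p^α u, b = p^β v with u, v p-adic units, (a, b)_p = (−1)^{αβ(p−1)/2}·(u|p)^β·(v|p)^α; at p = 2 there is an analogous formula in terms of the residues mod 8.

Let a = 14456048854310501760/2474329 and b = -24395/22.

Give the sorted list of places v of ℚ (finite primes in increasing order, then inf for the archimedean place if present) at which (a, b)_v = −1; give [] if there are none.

[17, 41]

(a, b) ≡ (48790, -536690) mod (ℚ^×)²; places V = {2, 3, 5, 7, 11, 13, 17, 41, ∞}.
(a,b)_17: α=3, u≡5; β=1, v≡2 (mod 17); (5|17)=-1, (2|17)=+1; sign (−1)^0·-1^1·+1^3 = -1.
(a,b)_2: α=7, β=-1; u≡3, v≡7 (mod 8); ε(u)ε(v)=1·1, αω(v)=7·0, βω(u)=-1·1; sum ≡ 0  ⇒  +1.
(a,b)_7: α=7, u≡3; β=1, v≡1 (mod 7); (3|7)=-1, (1|7)=+1; sign (−1)^1·-1^1·+1^7 = +1.
(a,b)_13: α=-2, u≡12; β=0, v≡5 (mod 13); (12|13)=+1, (5|13)=-1; sign (−1)^0·+1^0·-1^-2 = +1.
(a,b)_41: α=3, u≡36; β=1, v≡27 (mod 41); (36|41)=+1, (27|41)=-1; sign (−1)^0·+1^1·-1^3 = -1.
(a,b)_∞: sgn(48790)=+, sgn(-536690)=−, so +1.
(a,b)_5: α=1, u≡3; β=1, v≡3 (mod 5); (3|5)=-1, (3|5)=-1; sign (−1)^0·-1^1·-1^1 = +1.
(a,b)_3: α=4, u≡1; β=0, v≡1 (mod 3); (1|3)=+1, (1|3)=+1; sign (−1)^0·+1^0·+1^4 = +1.
(a,b)_11: α=-4, u≡9; β=-1, v≡7 (mod 11); (9|11)=+1, (7|11)=-1; sign (−1)^0·+1^-1·-1^-4 = +1.
|Ram(48790, -536690)| = 2, even; anisotropic at {17, 41}.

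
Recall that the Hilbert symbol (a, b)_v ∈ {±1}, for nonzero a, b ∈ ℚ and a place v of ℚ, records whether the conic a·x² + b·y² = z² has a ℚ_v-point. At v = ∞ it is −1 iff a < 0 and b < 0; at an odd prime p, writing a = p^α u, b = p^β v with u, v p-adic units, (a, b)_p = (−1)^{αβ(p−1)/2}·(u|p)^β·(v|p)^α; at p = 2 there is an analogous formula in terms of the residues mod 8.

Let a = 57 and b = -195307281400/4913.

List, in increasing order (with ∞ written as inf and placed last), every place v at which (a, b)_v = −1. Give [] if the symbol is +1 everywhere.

[11, 17]

Mod squares: a ≡ 57, b ≡ -49742. Check v ∈ {∞, 2, 3, 5, 7, 11, 17, 19, 43}.
v=2: v_2(a)=0, v_2(b)=3; units ≡ 1, 1 (mod 8); ε·ε+αω+βω = 0·0+0·0+3·0 ≡ 0  ⇒  (a,b)_2 = +1.
v=∞: 57 > 0 and -49742 < 0  ⇒  (a,b)_∞ = +1.
v=3: a=3^1·(≡1), b=3^0·(≡1) mod 3; (1|3)=+1, (1|3)=+1; (−1)^{1·0·1}·(+1)^0·(+1)^1 = +1.
v=5: a=5^0·(≡2), b=5^2·(≡3) mod 5; (2|5)=-1, (3|5)=-1; (−1)^{0·2·2}·(-1)^2·(-1)^0 = +1.
v=11: a=11^0·(≡2), b=11^1·(≡10) mod 11; (2|11)=-1, (10|11)=-1; (−1)^{0·1·5}·(-1)^1·(-1)^0 = -1.
v=17: a=17^0·(≡6), b=17^-3·(≡4) mod 17; (6|17)=-1, (4|17)=+1; (−1)^{0·-3·8}·(-1)^-3·(+1)^0 = -1.
v=43: a=43^0·(≡14), b=43^2·(≡31) mod 43; (14|43)=+1, (31|43)=+1; (−1)^{0·2·21}·(+1)^2·(+1)^0 = +1.
v=19: a=19^1·(≡3), b=19^3·(≡17) mod 19; (3|19)=-1, (17|19)=+1; (−1)^{1·3·9}·(-1)^3·(+1)^1 = +1.
v=7: a=7^0·(≡1), b=7^1·(≡5) mod 7; (1|7)=+1, (5|7)=-1; (−1)^{0·1·3}·(+1)^1·(-1)^0 = +1.
(57, -49742 / ℚ) ramifies at {11, 17}: a division algebra.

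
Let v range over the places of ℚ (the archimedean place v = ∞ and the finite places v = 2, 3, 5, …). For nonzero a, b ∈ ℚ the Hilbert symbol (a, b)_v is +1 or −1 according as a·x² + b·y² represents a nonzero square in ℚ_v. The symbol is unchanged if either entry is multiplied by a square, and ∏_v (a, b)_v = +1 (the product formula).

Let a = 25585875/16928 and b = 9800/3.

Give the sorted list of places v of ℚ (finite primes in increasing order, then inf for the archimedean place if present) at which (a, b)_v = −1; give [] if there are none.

Mod squares: a ≡ 70, b ≡ 6. Check v ∈ {∞, 2, 3, 5, 7, 19, 23}.
v=2: v_2(a)=-5, v_2(b)=3; units ≡ 3, 3 (mod 8); ε·ε+αω+βω = 1·1+-5·1+3·1 ≡ 1  ⇒  (a,b)_2 = -1.
v=19: a=19^2·(≡14), b=19^0·(≡5) mod 19; (14|19)=-1, (5|19)=+1; (−1)^{2·0·9}·(-1)^0·(+1)^2 = +1.
v=23: a=23^-2·(≡6), b=23^0·(≡16) mod 23; (6|23)=+1, (16|23)=+1; (−1)^{-2·0·11}·(+1)^0·(+1)^-2 = +1.
v=∞: 70 > 0 and 6 > 0  ⇒  (a,b)_∞ = +1.
v=5: a=5^3·(≡4), b=5^2·(≡4) mod 5; (4|5)=+1, (4|5)=+1; (−1)^{3·2·2}·(+1)^2·(+1)^3 = +1.
v=7: a=7^1·(≡6), b=7^2·(≡6) mod 7; (6|7)=-1, (6|7)=-1; (−1)^{1·2·3}·(-1)^2·(-1)^1 = -1.
v=3: a=3^4·(≡1), b=3^-1·(≡2) mod 3; (1|3)=+1, (2|3)=-1; (−1)^{4·-1·1}·(+1)^-1·(-1)^4 = +1.
Ram(70, 6) = {2, 7}; no ℚ_2-point on the conic.

[2, 7]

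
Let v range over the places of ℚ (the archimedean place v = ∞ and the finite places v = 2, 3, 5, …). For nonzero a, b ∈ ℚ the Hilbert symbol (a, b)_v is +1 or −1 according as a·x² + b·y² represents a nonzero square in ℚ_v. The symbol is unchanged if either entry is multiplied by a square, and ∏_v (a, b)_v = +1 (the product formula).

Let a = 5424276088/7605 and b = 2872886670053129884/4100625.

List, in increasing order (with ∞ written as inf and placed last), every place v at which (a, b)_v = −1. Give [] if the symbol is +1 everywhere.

[2, 7, 17, 31]

Mod squares: a ≡ 1190, b ≡ 31. Check v ∈ {∞, 2, 3, 5, 7, 11, 13, 17, 31}.
v=11: a=11^2·(≡8), b=11^6·(≡5) mod 11; (8|11)=-1, (5|11)=+1; (−1)^{2·6·5}·(-1)^6·(+1)^2 = +1.
v=2: v_2(a)=3, v_2(b)=2; units ≡ 3, 7 (mod 8); ε·ε+αω+βω = 1·1+3·0+2·1 ≡ 1  ⇒  (a,b)_2 = -1.
v=13: a=13^-2·(≡6), b=13^0·(≡7) mod 13; (6|13)=-1, (7|13)=-1; (−1)^{-2·0·6}·(-1)^0·(-1)^-2 = +1.
v=17: a=17^1·(≡4), b=17^2·(≡12) mod 17; (4|17)=+1, (12|17)=-1; (−1)^{1·2·8}·(+1)^2·(-1)^1 = -1.
v=5: a=5^-1·(≡3), b=5^-4·(≡4) mod 5; (3|5)=-1, (4|5)=+1; (−1)^{-1·-4·2}·(-1)^-4·(+1)^-1 = +1.
v=31: a=31^2·(≡30), b=31^5·(≡4) mod 31; (30|31)=-1, (4|31)=+1; (−1)^{2·5·15}·(-1)^5·(+1)^2 = -1.
v=∞: 1190 > 0 and 31 > 0  ⇒  (a,b)_∞ = +1.
v=7: a=7^3·(≡4), b=7^2·(≡3) mod 7; (4|7)=+1, (3|7)=-1; (−1)^{3·2·3}·(+1)^2·(-1)^3 = -1.
v=3: a=3^-2·(≡2), b=3^-8·(≡1) mod 3; (2|3)=-1, (1|3)=+1; (−1)^{-2·-8·1}·(-1)^-8·(+1)^-2 = +1.
|Ram(1190, 31)| = 4, even; anisotropic at {2, 7, 17, 31}.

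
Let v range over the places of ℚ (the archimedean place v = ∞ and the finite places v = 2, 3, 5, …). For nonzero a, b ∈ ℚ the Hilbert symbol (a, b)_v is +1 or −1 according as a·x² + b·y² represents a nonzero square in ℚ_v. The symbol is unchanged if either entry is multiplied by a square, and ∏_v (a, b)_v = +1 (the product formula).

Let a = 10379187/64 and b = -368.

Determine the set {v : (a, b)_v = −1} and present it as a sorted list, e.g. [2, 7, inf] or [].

(a, b) ≡ (1153243, -23) mod (ℚ^×)²; places V = {2, 3, 7, 13, 19, 23, 29, ∞}.
(a,b)_13: α=1, u≡9; β=0, v≡9 (mod 13); (9|13)=+1, (9|13)=+1; sign (−1)^0·+1^0·+1^1 = +1.
(a,b)_29: α=1, u≡12; β=0, v≡9 (mod 29); (12|29)=-1, (9|29)=+1; sign (−1)^0·-1^0·+1^1 = +1.
(a,b)_23: α=1, u≡12; β=1, v≡7 (mod 23); (12|23)=+1, (7|23)=-1; sign (−1)^1·+1^1·-1^1 = +1.
(a,b)_19: α=1, u≡6; β=0, v≡12 (mod 19); (6|19)=+1, (12|19)=-1; sign (−1)^0·+1^0·-1^1 = -1.
(a,b)_7: α=1, u≡1; β=0, v≡3 (mod 7); (1|7)=+1, (3|7)=-1; sign (−1)^0·+1^0·-1^1 = -1.
(a,b)_3: α=2, u≡1; β=0, v≡1 (mod 3); (1|3)=+1, (1|3)=+1; sign (−1)^0·+1^0·+1^2 = +1.
(a,b)_2: α=-6, β=4; u≡3, v≡1 (mod 8); ε(u)ε(v)=1·0, αω(v)=-6·0, βω(u)=4·1; sum ≡ 0  ⇒  +1.
(a,b)_∞: sgn(1153243)=+, sgn(-23)=−, so +1.
Ram(1153243, -23) = {7, 19}; no ℚ_7-point on the conic.

[7, 19]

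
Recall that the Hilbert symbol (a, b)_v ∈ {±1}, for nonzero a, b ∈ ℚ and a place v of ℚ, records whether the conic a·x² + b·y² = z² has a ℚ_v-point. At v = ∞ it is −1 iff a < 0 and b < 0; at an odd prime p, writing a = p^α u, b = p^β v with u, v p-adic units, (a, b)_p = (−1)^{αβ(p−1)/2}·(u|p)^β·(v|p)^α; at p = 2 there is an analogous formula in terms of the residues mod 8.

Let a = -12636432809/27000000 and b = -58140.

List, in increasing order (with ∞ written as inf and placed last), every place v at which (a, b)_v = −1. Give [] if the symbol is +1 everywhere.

(a, b) ≡ (-3003, -1615) mod (ℚ^×)²; places V = {2, 3, 5, 7, 11, 13, 17, 19, ∞}.
(a,b)_17: α=2, u≡10; β=1, v≡14 (mod 17); (10|17)=-1, (14|17)=-1; sign (−1)^0·-1^1·-1^2 = -1.
(a,b)_7: α=1, u≡6; β=0, v≡2 (mod 7); (6|7)=-1, (2|7)=+1; sign (−1)^0·-1^0·+1^1 = +1.
(a,b)_2: α=-6, β=2; u≡5, v≡1 (mod 8); ε(u)ε(v)=0·0, αω(v)=-6·0, βω(u)=2·1; sum ≡ 0  ⇒  +1.
(a,b)_13: α=1, u≡3; β=0, v≡9 (mod 13); (3|13)=+1, (9|13)=+1; sign (−1)^0·+1^0·+1^1 = +1.
(a,b)_5: α=-6, u≡2; β=1, v≡2 (mod 5); (2|5)=-1, (2|5)=-1; sign (−1)^0·-1^1·-1^-6 = -1.
(a,b)_3: α=-3, u≡1; β=2, v≡2 (mod 3); (1|3)=+1, (2|3)=-1; sign (−1)^0·+1^2·-1^-3 = -1.
(a,b)_19: α=2, u≡14; β=1, v≡18 (mod 19); (14|19)=-1, (18|19)=-1; sign (−1)^0·-1^1·-1^2 = -1.
(a,b)_11: α=3, u≡8; β=0, v≡6 (mod 11); (8|11)=-1, (6|11)=-1; sign (−1)^0·-1^0·-1^3 = -1.
(a,b)_∞: sgn(-3003)=−, sgn(-1615)=−, so -1.
Ram(-3003, -1615) = {3, 5, 11, 17, 19, ∞}; no ℚ_3-point on the conic.

[3, 5, 11, 17, 19, inf]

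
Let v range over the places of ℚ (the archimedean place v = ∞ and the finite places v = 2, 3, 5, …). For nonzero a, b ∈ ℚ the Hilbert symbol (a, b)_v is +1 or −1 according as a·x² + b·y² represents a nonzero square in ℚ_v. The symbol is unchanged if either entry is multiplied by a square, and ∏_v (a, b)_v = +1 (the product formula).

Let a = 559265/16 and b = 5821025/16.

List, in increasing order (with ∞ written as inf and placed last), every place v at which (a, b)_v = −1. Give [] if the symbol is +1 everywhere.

Mod squares: a ≡ 665, b ≡ 232841. Check v ∈ {∞, 2, 5, 7, 19, 29, 31, 37}.
v=5: a=5^1·(≡3), b=5^2·(≡1) mod 5; (3|5)=-1, (1|5)=+1; (−1)^{1·2·2}·(-1)^2·(+1)^1 = +1.
v=37: a=37^0·(≡33), b=37^1·(≡7) mod 37; (33|37)=+1, (7|37)=+1; (−1)^{0·1·18}·(+1)^1·(+1)^0 = +1.
v=7: a=7^1·(≡2), b=7^1·(≡5) mod 7; (2|7)=+1, (5|7)=-1; (−1)^{1·1·3}·(+1)^1·(-1)^1 = +1.
v=31: a=31^0·(≡19), b=31^1·(≡16) mod 31; (19|31)=+1, (16|31)=+1; (−1)^{0·1·15}·(+1)^1·(+1)^0 = +1.
v=2: v_2(a)=-4, v_2(b)=-4; units ≡ 1, 1 (mod 8); ε·ε+αω+βω = 0·0+-4·0+-4·0 ≡ 0  ⇒  (a,b)_2 = +1.
v=29: a=29^2·(≡18), b=29^1·(≡1) mod 29; (18|29)=-1, (1|29)=+1; (−1)^{2·1·14}·(-1)^1·(+1)^2 = -1.
v=∞: 665 > 0 and 232841 > 0  ⇒  (a,b)_∞ = +1.
v=19: a=19^1·(≡5), b=19^0·(≡8) mod 19; (5|19)=+1, (8|19)=-1; (−1)^{1·0·9}·(+1)^0·(-1)^1 = -1.
|Ram(665, 232841)| = 2, even; anisotropic at {19, 29}.

[19, 29]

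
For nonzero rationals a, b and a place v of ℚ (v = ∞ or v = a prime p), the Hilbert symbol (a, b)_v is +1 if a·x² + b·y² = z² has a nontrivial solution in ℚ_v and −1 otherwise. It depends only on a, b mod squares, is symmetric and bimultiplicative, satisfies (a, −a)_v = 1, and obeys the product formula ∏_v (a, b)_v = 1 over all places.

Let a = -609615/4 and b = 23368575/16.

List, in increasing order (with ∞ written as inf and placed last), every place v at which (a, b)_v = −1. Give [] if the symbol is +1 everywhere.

Mod squares: a ≡ -67735, b ≡ 1767. Check v ∈ {∞, 2, 3, 5, 19, 23, 31}.
v=19: a=19^1·(≡11), b=19^1·(≡7) mod 19; (11|19)=+1, (7|19)=+1; (−1)^{1·1·9}·(+1)^1·(+1)^1 = -1.
v=5: a=5^1·(≡3), b=5^2·(≡3) mod 5; (3|5)=-1, (3|5)=-1; (−1)^{1·2·2}·(-1)^2·(-1)^1 = -1.
v=∞: -67735 < 0 and 1767 > 0  ⇒  (a,b)_∞ = +1.
v=31: a=31^1·(≡5), b=31^1·(≡27) mod 31; (5|31)=+1, (27|31)=-1; (−1)^{1·1·15}·(+1)^1·(-1)^1 = +1.
v=2: v_2(a)=-2, v_2(b)=-4; units ≡ 1, 7 (mod 8); ε·ε+αω+βω = 0·1+-2·0+-4·0 ≡ 0  ⇒  (a,b)_2 = +1.
v=23: a=23^1·(≡15), b=23^2·(≡11) mod 23; (15|23)=-1, (11|23)=-1; (−1)^{1·2·11}·(-1)^2·(-1)^1 = -1.
v=3: a=3^2·(≡2), b=3^1·(≡1) mod 3; (2|3)=-1, (1|3)=+1; (−1)^{2·1·1}·(-1)^1·(+1)^2 = -1.
(-67735, 1767 / ℚ) ramifies at {3, 5, 19, 23}: a division algebra.

[3, 5, 19, 23]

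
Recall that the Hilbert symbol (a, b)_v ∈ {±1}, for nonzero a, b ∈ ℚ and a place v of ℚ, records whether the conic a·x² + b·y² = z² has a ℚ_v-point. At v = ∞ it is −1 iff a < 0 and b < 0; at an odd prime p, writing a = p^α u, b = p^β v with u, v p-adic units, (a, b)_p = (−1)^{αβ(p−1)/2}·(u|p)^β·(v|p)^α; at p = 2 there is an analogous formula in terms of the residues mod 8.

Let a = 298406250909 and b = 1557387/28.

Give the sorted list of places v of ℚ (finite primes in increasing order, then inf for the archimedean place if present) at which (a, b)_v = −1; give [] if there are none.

Mod squares: a ≡ 29, b ≡ 134589. Check v ∈ {∞, 2, 3, 7, 13, 17, 29}.
v=2: v_2(a)=0, v_2(b)=-2; units ≡ 5, 5 (mod 8); ε·ε+αω+βω = 0·0+0·1+-2·1 ≡ 0  ⇒  (a,b)_2 = +1.
v=17: a=17^4·(≡7), b=17^1·(≡6) mod 17; (7|17)=-1, (6|17)=-1; (−1)^{4·1·8}·(-1)^1·(-1)^4 = -1.
v=13: a=13^2·(≡1), b=13^1·(≡2) mod 13; (1|13)=+1, (2|13)=-1; (−1)^{2·1·6}·(+1)^1·(-1)^2 = +1.
v=29: a=29^1·(≡9), b=29^1·(≡5) mod 29; (9|29)=+1, (5|29)=+1; (−1)^{1·1·14}·(+1)^1·(+1)^1 = +1.
v=3: a=3^6·(≡2), b=3^5·(≡1) mod 3; (2|3)=-1, (1|3)=+1; (−1)^{6·5·1}·(-1)^5·(+1)^6 = -1.
v=∞: 29 > 0 and 134589 > 0  ⇒  (a,b)_∞ = +1.
v=7: a=7^0·(≡4), b=7^-1·(≡5) mod 7; (4|7)=+1, (5|7)=-1; (−1)^{0·-1·3}·(+1)^-1·(-1)^0 = +1.
Ram(29, 134589) = {3, 17}; no ℚ_3-point on the conic.

[3, 17]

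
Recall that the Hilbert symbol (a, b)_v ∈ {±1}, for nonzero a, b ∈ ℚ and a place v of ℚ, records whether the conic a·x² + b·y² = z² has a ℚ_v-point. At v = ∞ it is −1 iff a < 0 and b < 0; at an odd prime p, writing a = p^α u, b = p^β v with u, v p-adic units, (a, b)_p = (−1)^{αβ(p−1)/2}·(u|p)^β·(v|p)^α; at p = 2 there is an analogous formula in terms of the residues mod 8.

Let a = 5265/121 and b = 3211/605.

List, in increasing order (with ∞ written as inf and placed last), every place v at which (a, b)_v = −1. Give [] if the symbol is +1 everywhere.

Mod squares: a ≡ 65, b ≡ 95. Check v ∈ {∞, 2, 3, 5, 11, 13, 19}.
v=∞: 65 > 0 and 95 > 0  ⇒  (a,b)_∞ = +1.
v=19: a=19^0·(≡3), b=19^1·(≡7) mod 19; (3|19)=-1, (7|19)=+1; (−1)^{0·1·9}·(-1)^1·(+1)^0 = -1.
v=3: a=3^4·(≡2), b=3^0·(≡2) mod 3; (2|3)=-1, (2|3)=-1; (−1)^{4·0·1}·(-1)^0·(-1)^4 = +1.
v=13: a=13^1·(≡7), b=13^2·(≡12) mod 13; (7|13)=-1, (12|13)=+1; (−1)^{1·2·6}·(-1)^2·(+1)^1 = +1.
v=11: a=11^-2·(≡7), b=11^-2·(≡2) mod 11; (7|11)=-1, (2|11)=-1; (−1)^{-2·-2·5}·(-1)^-2·(-1)^-2 = +1.
v=5: a=5^1·(≡3), b=5^-1·(≡1) mod 5; (3|5)=-1, (1|5)=+1; (−1)^{1·-1·2}·(-1)^-1·(+1)^1 = -1.
v=2: v_2(a)=0, v_2(b)=0; units ≡ 1, 7 (mod 8); ε·ε+αω+βω = 0·1+0·0+0·0 ≡ 0  ⇒  (a,b)_2 = +1.
|Ram(65, 95)| = 2, even; anisotropic at {5, 19}.

[5, 19]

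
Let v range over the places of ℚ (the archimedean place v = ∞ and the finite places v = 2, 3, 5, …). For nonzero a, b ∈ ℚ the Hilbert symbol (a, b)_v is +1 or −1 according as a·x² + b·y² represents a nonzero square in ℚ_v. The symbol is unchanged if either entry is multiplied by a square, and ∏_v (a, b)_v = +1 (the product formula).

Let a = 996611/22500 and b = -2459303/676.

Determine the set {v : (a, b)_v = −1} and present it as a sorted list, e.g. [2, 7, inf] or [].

[]

Mod squares: a ≡ 11, b ≡ -1463. Check v ∈ {∞, 2, 3, 5, 7, 11, 13, 19, 41, 43}.
v=∞: 11 > 0 and -1463 < 0  ⇒  (a,b)_∞ = +1.
v=41: a=41^0·(≡11), b=41^2·(≡15) mod 41; (11|41)=-1, (15|41)=-1; (−1)^{0·2·20}·(-1)^2·(-1)^0 = +1.
v=3: a=3^-2·(≡2), b=3^0·(≡1) mod 3; (2|3)=-1, (1|3)=+1; (−1)^{-2·0·1}·(-1)^0·(+1)^-2 = +1.
v=19: a=19^0·(≡1), b=19^1·(≡13) mod 19; (1|19)=+1, (13|19)=-1; (−1)^{0·1·9}·(+1)^1·(-1)^0 = +1.
v=11: a=11^1·(≡1), b=11^1·(≡7) mod 11; (1|11)=+1, (7|11)=-1; (−1)^{1·1·5}·(+1)^1·(-1)^1 = +1.
v=43: a=43^2·(≡6), b=43^0·(≡29) mod 43; (6|43)=+1, (29|43)=-1; (−1)^{2·0·21}·(+1)^0·(-1)^2 = +1.
v=13: a=13^0·(≡7), b=13^-2·(≡6) mod 13; (7|13)=-1, (6|13)=-1; (−1)^{0·-2·6}·(-1)^-2·(-1)^0 = +1.
v=2: v_2(a)=-2, v_2(b)=-2; units ≡ 3, 1 (mod 8); ε·ε+αω+βω = 1·0+-2·0+-2·1 ≡ 0  ⇒  (a,b)_2 = +1.
v=5: a=5^-4·(≡1), b=5^0·(≡2) mod 5; (1|5)=+1, (2|5)=-1; (−1)^{-4·0·2}·(+1)^0·(-1)^-4 = +1.
v=7: a=7^2·(≡2), b=7^1·(≡2) mod 7; (2|7)=+1, (2|7)=+1; (−1)^{2·1·3}·(+1)^1·(+1)^2 = +1.
Every local symbol is +1, so the conic 11·x² + -1463·y² = z² has ℚ_v-points for all v and hence a ℚ-point; (a, b / ℚ) ≅ M_2(ℚ).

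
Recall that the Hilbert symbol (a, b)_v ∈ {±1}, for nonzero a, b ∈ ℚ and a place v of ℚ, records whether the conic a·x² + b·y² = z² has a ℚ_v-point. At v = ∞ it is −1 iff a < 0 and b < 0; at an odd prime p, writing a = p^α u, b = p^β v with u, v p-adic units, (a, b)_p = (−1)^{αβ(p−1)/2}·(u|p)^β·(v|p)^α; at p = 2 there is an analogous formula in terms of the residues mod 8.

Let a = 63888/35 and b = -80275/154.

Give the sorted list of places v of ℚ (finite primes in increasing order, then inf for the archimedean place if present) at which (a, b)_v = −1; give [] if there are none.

[2, 3, 7, 19]

Mod squares: a ≡ 1155, b ≡ -2926. Check v ∈ {∞, 2, 3, 5, 7, 11, 13, 19}.
v=5: a=5^-1·(≡4), b=5^2·(≡1) mod 5; (4|5)=+1, (1|5)=+1; (−1)^{-1·2·2}·(+1)^2·(+1)^-1 = +1.
v=11: a=11^3·(≡2), b=11^-1·(≡1) mod 11; (2|11)=-1, (1|11)=+1; (−1)^{3·-1·5}·(-1)^-1·(+1)^3 = +1.
v=13: a=13^0·(≡5), b=13^2·(≡10) mod 13; (5|13)=-1, (10|13)=+1; (−1)^{0·2·6}·(-1)^2·(+1)^0 = +1.
v=3: a=3^1·(≡1), b=3^0·(≡2) mod 3; (1|3)=+1, (2|3)=-1; (−1)^{1·0·1}·(+1)^0·(-1)^1 = -1.
v=19: a=19^0·(≡3), b=19^1·(≡6) mod 19; (3|19)=-1, (6|19)=+1; (−1)^{0·1·9}·(-1)^1·(+1)^0 = -1.
v=7: a=7^-1·(≡4), b=7^-1·(≡1) mod 7; (4|7)=+1, (1|7)=+1; (−1)^{-1·-1·3}·(+1)^-1·(+1)^-1 = -1.
v=∞: 1155 > 0 and -2926 < 0  ⇒  (a,b)_∞ = +1.
v=2: v_2(a)=4, v_2(b)=-1; units ≡ 3, 1 (mod 8); ε·ε+αω+βω = 1·0+4·0+-1·1 ≡ 1  ⇒  (a,b)_2 = -1.
(1155, -2926 / ℚ) ramifies at {2, 3, 7, 19}: a division algebra.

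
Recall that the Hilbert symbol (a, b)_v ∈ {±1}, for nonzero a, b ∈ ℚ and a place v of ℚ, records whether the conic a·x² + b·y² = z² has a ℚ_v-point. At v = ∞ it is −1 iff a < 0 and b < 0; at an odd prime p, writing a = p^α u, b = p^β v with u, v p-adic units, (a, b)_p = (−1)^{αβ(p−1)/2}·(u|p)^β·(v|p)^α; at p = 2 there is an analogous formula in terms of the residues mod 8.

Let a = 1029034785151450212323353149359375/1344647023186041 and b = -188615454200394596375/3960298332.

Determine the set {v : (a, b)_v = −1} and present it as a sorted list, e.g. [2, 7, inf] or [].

[2, 7, 13, 17]

(a, b) ≡ (119, -2880865) mod (ℚ^×)²; places V = {2, 3, 5, 7, 11, 13, 17, 23, 41, 47, ∞}.
(a,b)_23: α=-2, u≡6; β=-1, v≡8 (mod 23); (6|23)=+1, (8|23)=+1; sign (−1)^0·+1^-1·+1^-2 = +1.
(a,b)_11: α=10, u≡9; β=6, v≡6 (mod 11); (9|11)=+1, (6|11)=-1; sign (−1)^0·+1^6·-1^10 = +1.
(a,b)_2: α=0, β=-2; u≡7, v≡7 (mod 8); ε(u)ε(v)=1·1, αω(v)=0·0, βω(u)=-2·0; sum ≡ 1  ⇒  -1.
(a,b)_3: α=-26, u≡2; β=-16, v≡2 (mod 3); (2|3)=-1, (2|3)=-1; sign (−1)^0·-1^-16·-1^-26 = +1.
(a,b)_13: α=2, u≡11; β=1, v≡2 (mod 13); (11|13)=-1, (2|13)=-1; sign (−1)^0·-1^1·-1^2 = -1.
(a,b)_∞: sgn(119)=+, sgn(-2880865)=−, so +1.
(a,b)_41: α=2, u≡18; β=1, v≡31 (mod 41); (18|41)=+1, (31|41)=+1; sign (−1)^0·+1^1·+1^2 = +1.
(a,b)_7: α=7, u≡5; β=6, v≡6 (mod 7); (5|7)=-1, (6|7)=-1; sign (−1)^0·-1^6·-1^7 = -1.
(a,b)_47: α=2, u≡8; β=1, v≡31 (mod 47); (8|47)=+1, (31|47)=-1; sign (−1)^0·+1^1·-1^2 = +1.
(a,b)_5: α=6, u≡4; β=3, v≡2 (mod 5); (4|5)=+1, (2|5)=-1; sign (−1)^0·+1^3·-1^6 = +1.
(a,b)_17: α=3, u≡6; β=2, v≡7 (mod 17); (6|17)=-1, (7|17)=-1; sign (−1)^0·-1^2·-1^3 = -1.
Ram(119, -2880865) = {2, 7, 13, 17}; no ℚ_2-point on the conic.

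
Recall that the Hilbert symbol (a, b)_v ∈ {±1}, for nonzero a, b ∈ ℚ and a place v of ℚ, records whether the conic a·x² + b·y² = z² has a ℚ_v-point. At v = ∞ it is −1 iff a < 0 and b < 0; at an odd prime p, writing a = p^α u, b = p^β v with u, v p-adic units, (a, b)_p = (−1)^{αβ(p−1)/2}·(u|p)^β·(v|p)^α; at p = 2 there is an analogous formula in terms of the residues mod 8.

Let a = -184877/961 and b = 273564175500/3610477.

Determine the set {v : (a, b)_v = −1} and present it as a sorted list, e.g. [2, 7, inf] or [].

(a, b) ≡ (-77, 15015) mod (ℚ^×)²; places V = {2, 3, 5, 7, 11, 13, 17, 19, 31, ∞}.
(a,b)_∞: sgn(-77)=−, sgn(15015)=+, so +1.
(a,b)_5: α=0, u≡3; β=3, v≡2 (mod 5); (3|5)=-1, (2|5)=-1; sign (−1)^0·-1^3·-1^0 = -1.
(a,b)_19: α=0, u≡8; β=2, v≡16 (mod 19); (8|19)=-1, (16|19)=+1; sign (−1)^0·-1^2·+1^0 = +1.
(a,b)_13: α=0, u≡4; β=-1, v≡7 (mod 13); (4|13)=+1, (7|13)=-1; sign (−1)^0·+1^-1·-1^0 = +1.
(a,b)_11: α=1, u≡3; β=1, v≡3 (mod 11); (3|11)=+1, (3|11)=+1; sign (−1)^1·+1^1·+1^1 = -1.
(a,b)_31: α=-2, u≡7; β=-2, v≡3 (mod 31); (7|31)=+1, (3|31)=-1; sign (−1)^0·+1^-2·-1^-2 = +1.
(a,b)_3: α=0, u≡1; β=9, v≡1 (mod 3); (1|3)=+1, (1|3)=+1; sign (−1)^0·+1^9·+1^0 = +1.
(a,b)_2: α=0, β=2; u≡3, v≡7 (mod 8); ε(u)ε(v)=1·1, αω(v)=0·0, βω(u)=2·1; sum ≡ 1  ⇒  -1.
(a,b)_7: α=5, u≡5; β=1, v≡5 (mod 7); (5|7)=-1, (5|7)=-1; sign (−1)^1·-1^1·-1^5 = -1.
(a,b)_17: α=0, u≡13; β=-2, v≡4 (mod 17); (13|17)=+1, (4|17)=+1; sign (−1)^0·+1^-2·+1^0 = +1.
(-77, 15015 / ℚ) ramifies at {2, 5, 7, 11}: a division algebra.

[2, 5, 7, 11]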